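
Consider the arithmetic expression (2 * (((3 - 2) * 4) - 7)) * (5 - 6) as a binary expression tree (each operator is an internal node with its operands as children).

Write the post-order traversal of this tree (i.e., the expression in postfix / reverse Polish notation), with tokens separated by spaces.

Post-order on an expression tree gives postfix notation: for each operator, emit left operand, right operand, then the operator.

2 3 2 - 4 * 7 - * 5 6 - *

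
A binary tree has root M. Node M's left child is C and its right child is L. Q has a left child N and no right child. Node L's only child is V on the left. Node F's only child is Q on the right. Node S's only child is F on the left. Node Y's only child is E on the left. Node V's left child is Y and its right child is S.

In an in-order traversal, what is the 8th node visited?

Q

In-order visits the left subtree, then the node, then the right subtree.
At M: go left to C.
  C is a leaf — visit C.
Visit M.
At M: go right to L.
  At L: go left to V.
    At V: go left to Y.
      At Y: go left to E.
        E is a leaf — visit E.
      Visit Y.
      At Y: no right child.
    Visit V.
    At V: go right to S.
      At S: go left to F.
        At F: no left child.
        Visit F.
        At F: go right to Q.
          At Q: go left to N.
            N is a leaf — visit N.
          Visit Q.
          At Q: no right child.
      Visit S.
      At S: no right child.
  Visit L.
  At L: no right child.
Full in-order sequence: C, M, E, Y, V, F, N, Q, S, L.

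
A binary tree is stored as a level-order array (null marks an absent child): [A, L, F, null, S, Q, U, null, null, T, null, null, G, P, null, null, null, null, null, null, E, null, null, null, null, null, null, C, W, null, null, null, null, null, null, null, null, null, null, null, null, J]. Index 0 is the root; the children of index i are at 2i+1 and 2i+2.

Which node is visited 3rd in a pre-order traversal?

Pre-order visits the node, then its left subtree, then its right subtree.
Visit A.
At A: go left to L.
  Visit L.
  At L: no left child.
  At L: go right to S.
    Visit S.
    At S: go left to T.
      Visit T.
      At T: no left child.
      At T: go right to E.
        Visit E.
        At E: go left to J.
          J is a leaf — visit J.
        At E: no right child.
    At S: no right child.
At A: go right to F.
  Visit F.
  At F: go left to Q.
    Visit Q.
    At Q: no left child.
    At Q: go right to G.
      G is a leaf — visit G.
  At F: go right to U.
    Visit U.
    At U: go left to P.
      Visit P.
      At P: go left to C.
        C is a leaf — visit C.
      At P: go right to W.
        W is a leaf — visit W.
    At U: no right child.
Full pre-order sequence: A, L, S, T, E, J, F, Q, G, U, P, C, W.

S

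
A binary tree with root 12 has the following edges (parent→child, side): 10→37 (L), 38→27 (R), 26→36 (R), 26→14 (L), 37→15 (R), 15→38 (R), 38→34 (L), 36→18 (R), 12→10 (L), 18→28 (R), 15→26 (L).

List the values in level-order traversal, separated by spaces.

12 10 37 15 26 38 14 36 34 27 18 28

Level-order visits nodes level by level from the root, left to right within each level.
Level 0: 12
Level 1: 10
Level 2: 37
Level 3: 15
Level 4: 26, 38
Level 5: 14, 36, 34, 27
Level 6: 18
Level 7: 28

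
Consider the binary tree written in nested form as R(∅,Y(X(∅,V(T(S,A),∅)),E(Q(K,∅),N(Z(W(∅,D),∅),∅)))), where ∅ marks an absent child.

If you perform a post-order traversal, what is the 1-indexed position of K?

Post-order visits the left subtree, then the right subtree, then the node.
At R: no left child.
At R: go right to Y.
  At Y: go left to X.
    At X: no left child.
    At X: go right to V.
      At V: go left to T.
        At T: go left to S.
          S is a leaf — visit S.
        At T: go right to A.
          A is a leaf — visit A.
        Visit T.
      At V: no right child.
      Visit V.
    Visit X.
  At Y: go right to E.
    At E: go left to Q.
      At Q: go left to K.
        K is a leaf — visit K.
      At Q: no right child.
      Visit Q.
    At E: go right to N.
      At N: go left to Z.
        At Z: go left to W.
          At W: no left child.
          At W: go right to D.
            D is a leaf — visit D.
          Visit W.
        At Z: no right child.
        Visit Z.
      At N: no right child.
      Visit N.
    Visit E.
  Visit Y.
Visit R.
Full post-order sequence: S, A, T, V, X, K, Q, D, W, Z, N, E, Y, R.

6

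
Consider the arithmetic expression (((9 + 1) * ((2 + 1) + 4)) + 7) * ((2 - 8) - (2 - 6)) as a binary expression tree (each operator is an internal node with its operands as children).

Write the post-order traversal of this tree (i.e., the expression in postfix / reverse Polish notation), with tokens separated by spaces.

9 1 + 2 1 + 4 + * 7 + 2 8 - 2 6 - - *

Post-order on an expression tree gives postfix notation: for each operator, emit left operand, right operand, then the operator.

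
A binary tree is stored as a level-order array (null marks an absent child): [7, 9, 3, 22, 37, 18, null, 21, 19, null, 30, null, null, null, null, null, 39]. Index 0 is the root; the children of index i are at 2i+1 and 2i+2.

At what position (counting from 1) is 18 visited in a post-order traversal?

Post-order visits the left subtree, then the right subtree, then the node.
At 7: go left to 9.
  At 9: go left to 22.
    At 22: go left to 21.
      At 21: no left child.
      At 21: go right to 39.
        39 is a leaf — visit 39.
      Visit 21.
    At 22: go right to 19.
      19 is a leaf — visit 19.
    Visit 22.
  At 9: go right to 37.
    At 37: no left child.
    At 37: go right to 30.
      30 is a leaf — visit 30.
    Visit 37.
  Visit 9.
At 7: go right to 3.
  At 3: go left to 18.
    18 is a leaf — visit 18.
  At 3: no right child.
  Visit 3.
Visit 7.
Full post-order sequence: 39, 21, 19, 22, 30, 37, 9, 18, 3, 7.

8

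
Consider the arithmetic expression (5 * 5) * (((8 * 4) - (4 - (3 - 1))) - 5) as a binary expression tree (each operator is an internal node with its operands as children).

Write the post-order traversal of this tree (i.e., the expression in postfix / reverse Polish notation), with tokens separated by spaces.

5 5 * 8 4 * 4 3 1 - - - 5 - *

Post-order on an expression tree gives postfix notation: for each operator, emit left operand, right operand, then the operator.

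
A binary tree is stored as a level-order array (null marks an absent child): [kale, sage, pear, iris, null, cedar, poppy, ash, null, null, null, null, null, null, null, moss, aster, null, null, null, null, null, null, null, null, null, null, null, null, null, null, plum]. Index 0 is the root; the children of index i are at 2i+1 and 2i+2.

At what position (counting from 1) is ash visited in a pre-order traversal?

Pre-order visits the node, then its left subtree, then its right subtree.
Visit kale.
At kale: go left to sage.
  Visit sage.
  At sage: go left to iris.
    Visit iris.
    At iris: go left to ash.
      Visit ash.
      At ash: go left to moss.
        Visit moss.
        At moss: go left to plum.
          plum is a leaf — visit plum.
        At moss: no right child.
      At ash: go right to aster.
        aster is a leaf — visit aster.
    At iris: no right child.
  At sage: no right child.
At kale: go right to pear.
  Visit pear.
  At pear: go left to cedar.
    cedar is a leaf — visit cedar.
  At pear: go right to poppy.
    poppy is a leaf — visit poppy.
Full pre-order sequence: kale, sage, iris, ash, moss, plum, aster, pear, cedar, poppy.

4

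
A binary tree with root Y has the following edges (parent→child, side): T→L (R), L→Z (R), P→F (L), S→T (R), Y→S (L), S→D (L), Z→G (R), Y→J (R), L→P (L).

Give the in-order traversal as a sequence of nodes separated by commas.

In-order visits the left subtree, then the node, then the right subtree.
At Y: go left to S.
  At S: go left to D.
    D is a leaf — visit D.
  Visit S.
  At S: go right to T.
    At T: no left child.
    Visit T.
    At T: go right to L.
      At L: go left to P.
        At P: go left to F.
          F is a leaf — visit F.
        Visit P.
        At P: no right child.
      Visit L.
      At L: go right to Z.
        At Z: no left child.
        Visit Z.
        At Z: go right to G.
          G is a leaf — visit G.
Visit Y.
At Y: go right to J.
  J is a leaf — visit J.

D, S, T, F, P, L, Z, G, Y, J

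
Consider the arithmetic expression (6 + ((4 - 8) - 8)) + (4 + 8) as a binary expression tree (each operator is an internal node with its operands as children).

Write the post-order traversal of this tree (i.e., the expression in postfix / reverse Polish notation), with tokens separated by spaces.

Post-order on an expression tree gives postfix notation: for each operator, emit left operand, right operand, then the operator.

6 4 8 - 8 - + 4 8 + +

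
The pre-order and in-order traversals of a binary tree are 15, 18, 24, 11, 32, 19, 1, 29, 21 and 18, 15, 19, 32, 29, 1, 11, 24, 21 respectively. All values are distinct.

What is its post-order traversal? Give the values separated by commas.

The first element of pre-order is the root; it splits in-order into left and right subtrees.
Root 15: left subtree has 1 node {18}, right has 7 {19, 32, 29, 1, 11, 24, 21}.
  Root 24: left subtree has 5 nodes {19, 32, 29, 1, 11}, right has 1 {21}.
    Root 11: left subtree has 4 nodes {19, 32, 29, 1}, right has 0 { }.
      Root 32: left subtree has 1 node {19}, right has 2 {29, 1}.
        Root 1: left subtree has 1 node {29}, right has 0 { }.

18, 19, 29, 1, 32, 11, 21, 24, 15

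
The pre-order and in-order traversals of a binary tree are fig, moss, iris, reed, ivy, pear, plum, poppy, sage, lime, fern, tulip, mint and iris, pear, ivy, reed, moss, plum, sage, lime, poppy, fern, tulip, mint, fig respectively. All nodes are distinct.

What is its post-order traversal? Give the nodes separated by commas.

pear, ivy, reed, iris, lime, sage, mint, tulip, fern, poppy, plum, moss, fig

The first element of pre-order is the root; it splits in-order into left and right subtrees.
Root fig: left subtree has 12 nodes {iris, pear, ivy, reed, moss, plum, sage, lime, poppy, fern, tulip, mint}, right has 0 { }.
  Root moss: left subtree has 4 nodes {iris, pear, ivy, reed}, right has 7 {plum, sage, lime, poppy, fern, tulip, mint}.
    Root iris: left subtree has 0 nodes { }, right has 3 {pear, ivy, reed}.
      Root reed: left subtree has 2 nodes {pear, ivy}, right has 0 { }.
        Root ivy: left subtree has 1 node {pear}, right has 0 { }.
    Root plum: left subtree has 0 nodes { }, right has 6 {sage, lime, poppy, fern, tulip, mint}.
      Root poppy: left subtree has 2 nodes {sage, lime}, right has 3 {fern, tulip, mint}.
        Root sage: left subtree has 0 nodes { }, right has 1 {lime}.
        Root fern: left subtree has 0 nodes { }, right has 2 {tulip, mint}.
          Root tulip: left subtree has 0 nodes { }, right has 1 {mint}.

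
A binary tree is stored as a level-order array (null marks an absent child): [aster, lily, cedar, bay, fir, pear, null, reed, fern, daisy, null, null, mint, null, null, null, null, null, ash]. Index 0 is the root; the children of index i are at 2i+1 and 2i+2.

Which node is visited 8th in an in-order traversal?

aster

In-order visits the left subtree, then the node, then the right subtree.
At aster: go left to lily.
  At lily: go left to bay.
    At bay: go left to reed.
      reed is a leaf — visit reed.
    Visit bay.
    At bay: go right to fern.
      At fern: no left child.
      Visit fern.
      At fern: go right to ash.
        ash is a leaf — visit ash.
  Visit lily.
  At lily: go right to fir.
    At fir: go left to daisy.
      daisy is a leaf — visit daisy.
    Visit fir.
    At fir: no right child.
Visit aster.
At aster: go right to cedar.
  At cedar: go left to pear.
    At pear: no left child.
    Visit pear.
    At pear: go right to mint.
      mint is a leaf — visit mint.
  Visit cedar.
  At cedar: no right child.
Full in-order sequence: reed, bay, fern, ash, lily, daisy, fir, aster, pear, mint, cedar.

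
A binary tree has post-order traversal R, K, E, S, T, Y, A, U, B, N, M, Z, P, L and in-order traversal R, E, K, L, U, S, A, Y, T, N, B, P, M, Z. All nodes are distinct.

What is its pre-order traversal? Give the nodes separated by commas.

The last element of post-order is the root; it splits in-order into left and right subtrees.
Root L: left subtree has 3 nodes {R, E, K}, right has 10 {U, S, A, Y, T, N, B, P, M, Z}.
  Root E: left subtree has 1 node {R}, right has 1 {K}.
  Root P: left subtree has 7 nodes {U, S, A, Y, T, N, B}, right has 2 {M, Z}.
    Root N: left subtree has 5 nodes {U, S, A, Y, T}, right has 1 {B}.
      Root U: left subtree has 0 nodes { }, right has 4 {S, A, Y, T}.
        Root A: left subtree has 1 node {S}, right has 2 {Y, T}.
          Root Y: left subtree has 0 nodes { }, right has 1 {T}.
    Root Z: left subtree has 1 node {M}, right has 0 { }.

L, E, R, K, P, N, U, A, S, Y, T, B, Z, M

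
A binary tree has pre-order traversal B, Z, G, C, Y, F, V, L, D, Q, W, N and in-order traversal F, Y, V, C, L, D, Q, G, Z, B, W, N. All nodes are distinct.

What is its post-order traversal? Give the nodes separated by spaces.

The first element of pre-order is the root; it splits in-order into left and right subtrees.
Root B: left subtree has 9 nodes {F, Y, V, C, L, D, Q, G, Z}, right has 2 {W, N}.
  Root Z: left subtree has 8 nodes {F, Y, V, C, L, D, Q, G}, right has 0 { }.
    Root G: left subtree has 7 nodes {F, Y, V, C, L, D, Q}, right has 0 { }.
      Root C: left subtree has 3 nodes {F, Y, V}, right has 3 {L, D, Q}.
        Root Y: left subtree has 1 node {F}, right has 1 {V}.
        Root L: left subtree has 0 nodes { }, right has 2 {D, Q}.
          Root D: left subtree has 0 nodes { }, right has 1 {Q}.
  Root W: left subtree has 0 nodes { }, right has 1 {N}.

F V Y Q D L C G Z N W B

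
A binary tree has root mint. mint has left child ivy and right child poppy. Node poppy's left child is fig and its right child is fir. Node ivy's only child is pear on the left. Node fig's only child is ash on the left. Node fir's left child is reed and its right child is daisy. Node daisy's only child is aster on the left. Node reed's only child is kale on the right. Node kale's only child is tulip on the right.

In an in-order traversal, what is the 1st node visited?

pear

In-order visits the left subtree, then the node, then the right subtree.
At mint: go left to ivy.
  At ivy: go left to pear.
    pear is a leaf — visit pear.
  Visit ivy.
  At ivy: no right child.
Visit mint.
At mint: go right to poppy.
  At poppy: go left to fig.
    At fig: go left to ash.
      ash is a leaf — visit ash.
    Visit fig.
    At fig: no right child.
  Visit poppy.
  At poppy: go right to fir.
    At fir: go left to reed.
      At reed: no left child.
      Visit reed.
      At reed: go right to kale.
        At kale: no left child.
        Visit kale.
        At kale: go right to tulip.
          tulip is a leaf — visit tulip.
    Visit fir.
    At fir: go right to daisy.
      At daisy: go left to aster.
        aster is a leaf — visit aster.
      Visit daisy.
      At daisy: no right child.
Full in-order sequence: pear, ivy, mint, ash, fig, poppy, reed, kale, tulip, fir, aster, daisy.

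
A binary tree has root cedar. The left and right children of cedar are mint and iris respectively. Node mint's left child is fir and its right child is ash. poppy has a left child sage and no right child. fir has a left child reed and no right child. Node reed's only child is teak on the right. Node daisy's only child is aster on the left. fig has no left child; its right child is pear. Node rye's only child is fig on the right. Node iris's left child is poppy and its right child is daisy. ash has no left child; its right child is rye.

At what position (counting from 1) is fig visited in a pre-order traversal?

Pre-order visits the node, then its left subtree, then its right subtree.
Visit cedar.
At cedar: go left to mint.
  Visit mint.
  At mint: go left to fir.
    Visit fir.
    At fir: go left to reed.
      Visit reed.
      At reed: no left child.
      At reed: go right to teak.
        teak is a leaf — visit teak.
    At fir: no right child.
  At mint: go right to ash.
    Visit ash.
    At ash: no left child.
    At ash: go right to rye.
      Visit rye.
      At rye: no left child.
      At rye: go right to fig.
        Visit fig.
        At fig: no left child.
        At fig: go right to pear.
          pear is a leaf — visit pear.
At cedar: go right to iris.
  Visit iris.
  At iris: go left to poppy.
    Visit poppy.
    At poppy: go left to sage.
      sage is a leaf — visit sage.
    At poppy: no right child.
  At iris: go right to daisy.
    Visit daisy.
    At daisy: go left to aster.
      aster is a leaf — visit aster.
    At daisy: no right child.
Full pre-order sequence: cedar, mint, fir, reed, teak, ash, rye, fig, pear, iris, poppy, sage, daisy, aster.

8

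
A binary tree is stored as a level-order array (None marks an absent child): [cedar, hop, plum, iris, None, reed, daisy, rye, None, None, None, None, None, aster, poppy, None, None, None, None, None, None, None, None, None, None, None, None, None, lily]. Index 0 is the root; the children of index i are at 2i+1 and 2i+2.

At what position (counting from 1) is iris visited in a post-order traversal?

2

Post-order visits the left subtree, then the right subtree, then the node.
At cedar: go left to hop.
  At hop: go left to iris.
    At iris: go left to rye.
      rye is a leaf — visit rye.
    At iris: no right child.
    Visit iris.
  At hop: no right child.
  Visit hop.
At cedar: go right to plum.
  At plum: go left to reed.
    reed is a leaf — visit reed.
  At plum: go right to daisy.
    At daisy: go left to aster.
      At aster: no left child.
      At aster: go right to lily.
        lily is a leaf — visit lily.
      Visit aster.
    At daisy: go right to poppy.
      poppy is a leaf — visit poppy.
    Visit daisy.
  Visit plum.
Visit cedar.
Full post-order sequence: rye, iris, hop, reed, lily, aster, poppy, daisy, plum, cedar.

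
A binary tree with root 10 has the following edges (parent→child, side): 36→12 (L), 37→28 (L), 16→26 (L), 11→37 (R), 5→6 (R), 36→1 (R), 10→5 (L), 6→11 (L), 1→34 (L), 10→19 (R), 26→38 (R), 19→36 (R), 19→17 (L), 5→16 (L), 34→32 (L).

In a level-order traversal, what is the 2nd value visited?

5

Level-order visits nodes level by level from the root, left to right within each level.
Level 0: 10
Level 1: 5, 19
Level 2: 16, 6, 17, 36
Level 3: 26, 11, 12, 1
Level 4: 38, 37, 34
Level 5: 28, 32
Full level-order sequence: 10, 5, 19, 16, 6, 17, 36, 26, 11, 12, 1, 38, 37, 34, 28, 32.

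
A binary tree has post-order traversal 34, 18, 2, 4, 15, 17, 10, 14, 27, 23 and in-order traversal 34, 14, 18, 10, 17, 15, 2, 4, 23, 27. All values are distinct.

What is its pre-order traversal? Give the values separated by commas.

The last element of post-order is the root; it splits in-order into left and right subtrees.
Root 23: left subtree has 8 nodes {34, 14, 18, 10, 17, 15, 2, 4}, right has 1 {27}.
  Root 14: left subtree has 1 node {34}, right has 6 {18, 10, 17, 15, 2, 4}.
    Root 10: left subtree has 1 node {18}, right has 4 {17, 15, 2, 4}.
      Root 17: left subtree has 0 nodes { }, right has 3 {15, 2, 4}.
        Root 15: left subtree has 0 nodes { }, right has 2 {2, 4}.
          Root 4: left subtree has 1 node {2}, right has 0 { }.

23, 14, 34, 10, 18, 17, 15, 4, 2, 27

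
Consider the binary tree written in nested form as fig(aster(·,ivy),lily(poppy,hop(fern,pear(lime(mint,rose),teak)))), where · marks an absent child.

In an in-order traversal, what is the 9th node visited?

lime

In-order visits the left subtree, then the node, then the right subtree.
At fig: go left to aster.
  At aster: no left child.
  Visit aster.
  At aster: go right to ivy.
    ivy is a leaf — visit ivy.
Visit fig.
At fig: go right to lily.
  At lily: go left to poppy.
    poppy is a leaf — visit poppy.
  Visit lily.
  At lily: go right to hop.
    At hop: go left to fern.
      fern is a leaf — visit fern.
    Visit hop.
    At hop: go right to pear.
      At pear: go left to lime.
        At lime: go left to mint.
          mint is a leaf — visit mint.
        Visit lime.
        At lime: go right to rose.
          rose is a leaf — visit rose.
      Visit pear.
      At pear: go right to teak.
        teak is a leaf — visit teak.
Full in-order sequence: aster, ivy, fig, poppy, lily, fern, hop, mint, lime, rose, pear, teak.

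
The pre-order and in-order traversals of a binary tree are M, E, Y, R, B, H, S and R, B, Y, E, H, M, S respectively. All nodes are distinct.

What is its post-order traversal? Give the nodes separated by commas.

B, R, Y, H, E, S, M

The first element of pre-order is the root; it splits in-order into left and right subtrees.
Root M: left subtree has 5 nodes {R, B, Y, E, H}, right has 1 {S}.
  Root E: left subtree has 3 nodes {R, B, Y}, right has 1 {H}.
    Root Y: left subtree has 2 nodes {R, B}, right has 0 { }.
      Root R: left subtree has 0 nodes { }, right has 1 {B}.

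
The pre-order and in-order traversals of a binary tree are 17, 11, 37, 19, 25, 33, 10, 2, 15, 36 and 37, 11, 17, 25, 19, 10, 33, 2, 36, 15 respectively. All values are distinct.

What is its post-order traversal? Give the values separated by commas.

37, 11, 25, 10, 36, 15, 2, 33, 19, 17

The first element of pre-order is the root; it splits in-order into left and right subtrees.
Root 17: left subtree has 2 nodes {37, 11}, right has 7 {25, 19, 10, 33, 2, 36, 15}.
  Root 11: left subtree has 1 node {37}, right has 0 { }.
  Root 19: left subtree has 1 node {25}, right has 5 {10, 33, 2, 36, 15}.
    Root 33: left subtree has 1 node {10}, right has 3 {2, 36, 15}.
      Root 2: left subtree has 0 nodes { }, right has 2 {36, 15}.
        Root 15: left subtree has 1 node {36}, right has 0 { }.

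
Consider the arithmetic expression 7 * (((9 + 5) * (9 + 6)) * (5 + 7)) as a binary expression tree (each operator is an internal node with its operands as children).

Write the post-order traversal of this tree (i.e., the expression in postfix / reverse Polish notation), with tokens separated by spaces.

Post-order on an expression tree gives postfix notation: for each operator, emit left operand, right operand, then the operator.

7 9 5 + 9 6 + * 5 7 + * *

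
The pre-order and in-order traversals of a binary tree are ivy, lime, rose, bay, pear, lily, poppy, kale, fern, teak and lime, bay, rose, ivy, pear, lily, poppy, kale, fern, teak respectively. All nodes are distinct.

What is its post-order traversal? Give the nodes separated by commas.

The first element of pre-order is the root; it splits in-order into left and right subtrees.
Root ivy: left subtree has 3 nodes {lime, bay, rose}, right has 6 {pear, lily, poppy, kale, fern, teak}.
  Root lime: left subtree has 0 nodes { }, right has 2 {bay, rose}.
    Root rose: left subtree has 1 node {bay}, right has 0 { }.
  Root pear: left subtree has 0 nodes { }, right has 5 {lily, poppy, kale, fern, teak}.
    Root lily: left subtree has 0 nodes { }, right has 4 {poppy, kale, fern, teak}.
      Root poppy: left subtree has 0 nodes { }, right has 3 {kale, fern, teak}.
        Root kale: left subtree has 0 nodes { }, right has 2 {fern, teak}.
          Root fern: left subtree has 0 nodes { }, right has 1 {teak}.

bay, rose, lime, teak, fern, kale, poppy, lily, pear, ivy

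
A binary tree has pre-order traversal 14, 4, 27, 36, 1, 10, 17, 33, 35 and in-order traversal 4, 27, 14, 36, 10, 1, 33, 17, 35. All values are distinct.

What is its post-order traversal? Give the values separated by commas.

27, 4, 10, 33, 35, 17, 1, 36, 14

The first element of pre-order is the root; it splits in-order into left and right subtrees.
Root 14: left subtree has 2 nodes {4, 27}, right has 6 {36, 10, 1, 33, 17, 35}.
  Root 4: left subtree has 0 nodes { }, right has 1 {27}.
  Root 36: left subtree has 0 nodes { }, right has 5 {10, 1, 33, 17, 35}.
    Root 1: left subtree has 1 node {10}, right has 3 {33, 17, 35}.
      Root 17: left subtree has 1 node {33}, right has 1 {35}.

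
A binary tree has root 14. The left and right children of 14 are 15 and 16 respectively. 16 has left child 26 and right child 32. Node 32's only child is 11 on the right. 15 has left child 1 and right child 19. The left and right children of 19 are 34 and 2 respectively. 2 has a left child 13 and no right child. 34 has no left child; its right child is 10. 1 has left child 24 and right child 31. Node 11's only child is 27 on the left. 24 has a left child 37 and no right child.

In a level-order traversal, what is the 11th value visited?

Level-order visits nodes level by level from the root, left to right within each level.
Level 0: 14
Level 1: 15, 16
Level 2: 1, 19, 26, 32
Level 3: 24, 31, 34, 2, 11
Level 4: 37, 10, 13, 27
Full level-order sequence: 14, 15, 16, 1, 19, 26, 32, 24, 31, 34, 2, 11, 37, 10, 13, 27.

2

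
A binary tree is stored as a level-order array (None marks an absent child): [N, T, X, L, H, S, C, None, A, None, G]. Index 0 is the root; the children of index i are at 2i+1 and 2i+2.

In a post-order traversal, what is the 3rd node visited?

G

Post-order visits the left subtree, then the right subtree, then the node.
At N: go left to T.
  At T: go left to L.
    At L: no left child.
    At L: go right to A.
      A is a leaf — visit A.
    Visit L.
  At T: go right to H.
    At H: no left child.
    At H: go right to G.
      G is a leaf — visit G.
    Visit H.
  Visit T.
At N: go right to X.
  At X: go left to S.
    S is a leaf — visit S.
  At X: go right to C.
    C is a leaf — visit C.
  Visit X.
Visit N.
Full post-order sequence: A, L, G, H, T, S, C, X, N.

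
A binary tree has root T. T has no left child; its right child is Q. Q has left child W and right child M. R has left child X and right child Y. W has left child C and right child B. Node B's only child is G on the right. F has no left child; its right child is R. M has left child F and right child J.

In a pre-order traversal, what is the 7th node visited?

M

Pre-order visits the node, then its left subtree, then its right subtree.
Visit T.
At T: no left child.
At T: go right to Q.
  Visit Q.
  At Q: go left to W.
    Visit W.
    At W: go left to C.
      C is a leaf — visit C.
    At W: go right to B.
      Visit B.
      At B: no left child.
      At B: go right to G.
        G is a leaf — visit G.
  At Q: go right to M.
    Visit M.
    At M: go left to F.
      Visit F.
      At F: no left child.
      At F: go right to R.
        Visit R.
        At R: go left to X.
          X is a leaf — visit X.
        At R: go right to Y.
          Y is a leaf — visit Y.
    At M: go right to J.
      J is a leaf — visit J.
Full pre-order sequence: T, Q, W, C, B, G, M, F, R, X, Y, J.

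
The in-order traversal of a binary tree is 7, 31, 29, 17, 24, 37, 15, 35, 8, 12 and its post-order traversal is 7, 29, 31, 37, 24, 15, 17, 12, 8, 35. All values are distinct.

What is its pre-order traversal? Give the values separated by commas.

35, 17, 31, 7, 29, 15, 24, 37, 8, 12

The last element of post-order is the root; it splits in-order into left and right subtrees.
Root 35: left subtree has 7 nodes {7, 31, 29, 17, 24, 37, 15}, right has 2 {8, 12}.
  Root 17: left subtree has 3 nodes {7, 31, 29}, right has 3 {24, 37, 15}.
    Root 31: left subtree has 1 node {7}, right has 1 {29}.
    Root 15: left subtree has 2 nodes {24, 37}, right has 0 { }.
      Root 24: left subtree has 0 nodes { }, right has 1 {37}.
  Root 8: left subtree has 0 nodes { }, right has 1 {12}.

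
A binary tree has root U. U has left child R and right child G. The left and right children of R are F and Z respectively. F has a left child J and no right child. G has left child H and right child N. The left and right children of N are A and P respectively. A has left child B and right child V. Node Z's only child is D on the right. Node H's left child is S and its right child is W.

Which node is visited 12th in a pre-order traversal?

A

Pre-order visits the node, then its left subtree, then its right subtree.
Visit U.
At U: go left to R.
  Visit R.
  At R: go left to F.
    Visit F.
    At F: go left to J.
      J is a leaf — visit J.
    At F: no right child.
  At R: go right to Z.
    Visit Z.
    At Z: no left child.
    At Z: go right to D.
      D is a leaf — visit D.
At U: go right to G.
  Visit G.
  At G: go left to H.
    Visit H.
    At H: go left to S.
      S is a leaf — visit S.
    At H: go right to W.
      W is a leaf — visit W.
  At G: go right to N.
    Visit N.
    At N: go left to A.
      Visit A.
      At A: go left to B.
        B is a leaf — visit B.
      At A: go right to V.
        V is a leaf — visit V.
    At N: go right to P.
      P is a leaf — visit P.
Full pre-order sequence: U, R, F, J, Z, D, G, H, S, W, N, A, B, V, P.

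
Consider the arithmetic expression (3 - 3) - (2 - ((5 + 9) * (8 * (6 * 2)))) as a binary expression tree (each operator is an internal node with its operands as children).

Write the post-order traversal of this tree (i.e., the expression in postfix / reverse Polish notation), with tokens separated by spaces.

3 3 - 2 5 9 + 8 6 2 * * * - -

Post-order on an expression tree gives postfix notation: for each operator, emit left operand, right operand, then the operator.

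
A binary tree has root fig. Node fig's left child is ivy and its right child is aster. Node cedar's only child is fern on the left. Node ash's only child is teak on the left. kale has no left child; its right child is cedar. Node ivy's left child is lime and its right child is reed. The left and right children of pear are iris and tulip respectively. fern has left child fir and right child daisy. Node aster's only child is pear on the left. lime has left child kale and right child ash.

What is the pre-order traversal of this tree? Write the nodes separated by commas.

Pre-order visits the node, then its left subtree, then its right subtree.
Visit fig.
At fig: go left to ivy.
  Visit ivy.
  At ivy: go left to lime.
    Visit lime.
    At lime: go left to kale.
      Visit kale.
      At kale: no left child.
      At kale: go right to cedar.
        Visit cedar.
        At cedar: go left to fern.
          Visit fern.
          At fern: go left to fir.
            fir is a leaf — visit fir.
          At fern: go right to daisy.
            daisy is a leaf — visit daisy.
        At cedar: no right child.
    At lime: go right to ash.
      Visit ash.
      At ash: go left to teak.
        teak is a leaf — visit teak.
      At ash: no right child.
  At ivy: go right to reed.
    reed is a leaf — visit reed.
At fig: go right to aster.
  Visit aster.
  At aster: go left to pear.
    Visit pear.
    At pear: go left to iris.
      iris is a leaf — visit iris.
    At pear: go right to tulip.
      tulip is a leaf — visit tulip.
  At aster: no right child.

fig, ivy, lime, kale, cedar, fern, fir, daisy, ash, teak, reed, aster, pear, iris, tulip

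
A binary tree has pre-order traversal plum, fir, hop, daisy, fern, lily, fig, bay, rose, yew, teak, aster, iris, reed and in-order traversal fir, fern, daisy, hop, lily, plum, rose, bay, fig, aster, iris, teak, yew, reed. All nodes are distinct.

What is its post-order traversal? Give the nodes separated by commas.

The first element of pre-order is the root; it splits in-order into left and right subtrees.
Root plum: left subtree has 5 nodes {fir, fern, daisy, hop, lily}, right has 8 {rose, bay, fig, aster, iris, teak, yew, reed}.
  Root fir: left subtree has 0 nodes { }, right has 4 {fern, daisy, hop, lily}.
    Root hop: left subtree has 2 nodes {fern, daisy}, right has 1 {lily}.
      Root daisy: left subtree has 1 node {fern}, right has 0 { }.
  Root fig: left subtree has 2 nodes {rose, bay}, right has 5 {aster, iris, teak, yew, reed}.
    Root bay: left subtree has 1 node {rose}, right has 0 { }.
    Root yew: left subtree has 3 nodes {aster, iris, teak}, right has 1 {reed}.
      Root teak: left subtree has 2 nodes {aster, iris}, right has 0 { }.
        Root aster: left subtree has 0 nodes { }, right has 1 {iris}.

fern, daisy, lily, hop, fir, rose, bay, iris, aster, teak, reed, yew, fig, plum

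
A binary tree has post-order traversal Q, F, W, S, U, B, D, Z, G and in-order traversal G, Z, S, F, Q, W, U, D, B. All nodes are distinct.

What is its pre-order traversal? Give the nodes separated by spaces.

G Z D U S W F Q B

The last element of post-order is the root; it splits in-order into left and right subtrees.
Root G: left subtree has 0 nodes { }, right has 8 {Z, S, F, Q, W, U, D, B}.
  Root Z: left subtree has 0 nodes { }, right has 7 {S, F, Q, W, U, D, B}.
    Root D: left subtree has 5 nodes {S, F, Q, W, U}, right has 1 {B}.
      Root U: left subtree has 4 nodes {S, F, Q, W}, right has 0 { }.
        Root S: left subtree has 0 nodes { }, right has 3 {F, Q, W}.
          Root W: left subtree has 2 nodes {F, Q}, right has 0 { }.
            Root F: left subtree has 0 nodes { }, right has 1 {Q}.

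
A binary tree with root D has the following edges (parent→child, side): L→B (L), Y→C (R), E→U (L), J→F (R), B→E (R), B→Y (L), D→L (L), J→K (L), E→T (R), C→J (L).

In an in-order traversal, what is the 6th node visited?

In-order visits the left subtree, then the node, then the right subtree.
At D: go left to L.
  At L: go left to B.
    At B: go left to Y.
      At Y: no left child.
      Visit Y.
      At Y: go right to C.
        At C: go left to J.
          At J: go left to K.
            K is a leaf — visit K.
          Visit J.
          At J: go right to F.
            F is a leaf — visit F.
        Visit C.
        At C: no right child.
    Visit B.
    At B: go right to E.
      At E: go left to U.
        U is a leaf — visit U.
      Visit E.
      At E: go right to T.
        T is a leaf — visit T.
  Visit L.
  At L: no right child.
Visit D.
At D: no right child.
Full in-order sequence: Y, K, J, F, C, B, U, E, T, L, D.

B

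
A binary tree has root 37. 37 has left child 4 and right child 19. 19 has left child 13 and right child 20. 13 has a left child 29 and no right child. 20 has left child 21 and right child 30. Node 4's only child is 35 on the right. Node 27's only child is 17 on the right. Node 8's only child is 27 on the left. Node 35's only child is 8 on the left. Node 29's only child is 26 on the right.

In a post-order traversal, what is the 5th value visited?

4

Post-order visits the left subtree, then the right subtree, then the node.
At 37: go left to 4.
  At 4: no left child.
  At 4: go right to 35.
    At 35: go left to 8.
      At 8: go left to 27.
        At 27: no left child.
        At 27: go right to 17.
          17 is a leaf — visit 17.
        Visit 27.
      At 8: no right child.
      Visit 8.
    At 35: no right child.
    Visit 35.
  Visit 4.
At 37: go right to 19.
  At 19: go left to 13.
    At 13: go left to 29.
      At 29: no left child.
      At 29: go right to 26.
        26 is a leaf — visit 26.
      Visit 29.
    At 13: no right child.
    Visit 13.
  At 19: go right to 20.
    At 20: go left to 21.
      21 is a leaf — visit 21.
    At 20: go right to 30.
      30 is a leaf — visit 30.
    Visit 20.
  Visit 19.
Visit 37.
Full post-order sequence: 17, 27, 8, 35, 4, 26, 29, 13, 21, 30, 20, 19, 37.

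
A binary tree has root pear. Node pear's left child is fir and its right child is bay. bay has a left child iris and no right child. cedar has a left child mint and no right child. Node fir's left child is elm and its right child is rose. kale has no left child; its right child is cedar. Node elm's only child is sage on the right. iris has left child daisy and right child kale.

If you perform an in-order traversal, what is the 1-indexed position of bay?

11

In-order visits the left subtree, then the node, then the right subtree.
At pear: go left to fir.
  At fir: go left to elm.
    At elm: no left child.
    Visit elm.
    At elm: go right to sage.
      sage is a leaf — visit sage.
  Visit fir.
  At fir: go right to rose.
    rose is a leaf — visit rose.
Visit pear.
At pear: go right to bay.
  At bay: go left to iris.
    At iris: go left to daisy.
      daisy is a leaf — visit daisy.
    Visit iris.
    At iris: go right to kale.
      At kale: no left child.
      Visit kale.
      At kale: go right to cedar.
        At cedar: go left to mint.
          mint is a leaf — visit mint.
        Visit cedar.
        At cedar: no right child.
  Visit bay.
  At bay: no right child.
Full in-order sequence: elm, sage, fir, rose, pear, daisy, iris, kale, mint, cedar, bay.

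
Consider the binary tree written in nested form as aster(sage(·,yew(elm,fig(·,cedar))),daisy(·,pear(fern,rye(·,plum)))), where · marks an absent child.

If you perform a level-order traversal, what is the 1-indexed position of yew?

4

Level-order visits nodes level by level from the root, left to right within each level.
Level 0: aster
Level 1: sage, daisy
Level 2: yew, pear
Level 3: elm, fig, fern, rye
Level 4: cedar, plum
Full level-order sequence: aster, sage, daisy, yew, pear, elm, fig, fern, rye, cedar, plum.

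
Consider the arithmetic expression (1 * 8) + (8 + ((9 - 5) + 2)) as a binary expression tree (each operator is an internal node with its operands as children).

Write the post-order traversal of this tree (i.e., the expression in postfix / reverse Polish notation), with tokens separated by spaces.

Post-order on an expression tree gives postfix notation: for each operator, emit left operand, right operand, then the operator.

1 8 * 8 9 5 - 2 + + +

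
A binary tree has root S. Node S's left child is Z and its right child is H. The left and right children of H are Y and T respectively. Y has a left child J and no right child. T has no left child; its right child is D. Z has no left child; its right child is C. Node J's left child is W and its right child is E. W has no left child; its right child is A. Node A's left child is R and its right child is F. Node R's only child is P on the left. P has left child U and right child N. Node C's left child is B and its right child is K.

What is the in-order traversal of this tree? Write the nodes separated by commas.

Z, B, C, K, S, W, U, P, N, R, A, F, J, E, Y, H, T, D

In-order visits the left subtree, then the node, then the right subtree.
At S: go left to Z.
  At Z: no left child.
  Visit Z.
  At Z: go right to C.
    At C: go left to B.
      B is a leaf — visit B.
    Visit C.
    At C: go right to K.
      K is a leaf — visit K.
Visit S.
At S: go right to H.
  At H: go left to Y.
    At Y: go left to J.
      At J: go left to W.
        At W: no left child.
        Visit W.
        At W: go right to A.
          At A: go left to R.
            At R: go left to P.
              At P: go left to U.
                U is a leaf — visit U.
              Visit P.
              At P: go right to N.
                N is a leaf — visit N.
            Visit R.
            At R: no right child.
          Visit A.
          At A: go right to F.
            F is a leaf — visit F.
      Visit J.
      At J: go right to E.
        E is a leaf — visit E.
    Visit Y.
    At Y: no right child.
  Visit H.
  At H: go right to T.
    At T: no left child.
    Visit T.
    At T: go right to D.
      D is a leaf — visit D.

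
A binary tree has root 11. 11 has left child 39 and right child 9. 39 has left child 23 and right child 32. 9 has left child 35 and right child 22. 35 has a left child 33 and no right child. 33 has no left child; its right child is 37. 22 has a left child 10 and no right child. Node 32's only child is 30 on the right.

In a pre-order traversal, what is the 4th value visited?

Pre-order visits the node, then its left subtree, then its right subtree.
Visit 11.
At 11: go left to 39.
  Visit 39.
  At 39: go left to 23.
    23 is a leaf — visit 23.
  At 39: go right to 32.
    Visit 32.
    At 32: no left child.
    At 32: go right to 30.
      30 is a leaf — visit 30.
At 11: go right to 9.
  Visit 9.
  At 9: go left to 35.
    Visit 35.
    At 35: go left to 33.
      Visit 33.
      At 33: no left child.
      At 33: go right to 37.
        37 is a leaf — visit 37.
    At 35: no right child.
  At 9: go right to 22.
    Visit 22.
    At 22: go left to 10.
      10 is a leaf — visit 10.
    At 22: no right child.
Full pre-order sequence: 11, 39, 23, 32, 30, 9, 35, 33, 37, 22, 10.

32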